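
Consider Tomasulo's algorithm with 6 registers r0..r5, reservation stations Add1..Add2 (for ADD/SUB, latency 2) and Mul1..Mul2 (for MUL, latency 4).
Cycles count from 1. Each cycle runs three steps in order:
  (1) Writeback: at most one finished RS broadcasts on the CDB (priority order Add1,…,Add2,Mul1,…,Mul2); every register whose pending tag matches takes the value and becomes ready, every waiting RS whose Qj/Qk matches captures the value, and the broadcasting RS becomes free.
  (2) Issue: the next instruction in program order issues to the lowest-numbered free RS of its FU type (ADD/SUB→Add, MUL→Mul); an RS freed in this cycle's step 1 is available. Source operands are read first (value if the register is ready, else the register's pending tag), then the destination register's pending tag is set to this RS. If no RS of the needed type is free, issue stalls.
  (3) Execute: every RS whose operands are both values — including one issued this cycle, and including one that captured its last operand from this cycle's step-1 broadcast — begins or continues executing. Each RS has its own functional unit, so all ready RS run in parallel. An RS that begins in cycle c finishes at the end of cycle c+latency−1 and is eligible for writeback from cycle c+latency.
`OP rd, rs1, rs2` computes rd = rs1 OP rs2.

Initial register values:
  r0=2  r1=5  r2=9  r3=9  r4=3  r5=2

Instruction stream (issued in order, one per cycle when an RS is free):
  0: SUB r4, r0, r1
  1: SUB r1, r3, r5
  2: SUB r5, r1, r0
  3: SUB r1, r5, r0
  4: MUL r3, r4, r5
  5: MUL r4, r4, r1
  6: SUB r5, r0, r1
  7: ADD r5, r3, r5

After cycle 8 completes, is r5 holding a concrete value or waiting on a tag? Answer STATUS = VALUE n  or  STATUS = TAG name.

  c1: issue SUB r4<-Add1  regs: r0:2,r1:5,r2:9,r3:9,r4:Add1,r5:2
  c2: issue SUB r1<-Add2  regs: r0:2,r1:Add2,r2:9,r3:9,r4:Add1,r5:2
  c3: CDB Add1=-3; issue SUB r5<-Add1  regs: r0:2,r1:Add2,r2:9,r3:9,r4:-3,r5:Add1
  c4: CDB Add2=7; issue SUB r1<-Add2  regs: r0:2,r1:Add2,r2:9,r3:9,r4:-3,r5:Add1
  c5: issue MUL r3<-Mul1  regs: r0:2,r1:Add2,r2:9,r3:Mul1,r4:-3,r5:Add1
  c6: CDB Add1=5; issue MUL r4<-Mul2  regs: r0:2,r1:Add2,r2:9,r3:Mul1,r4:Mul2,r5:5
  c7: issue SUB r5<-Add1  regs: r0:2,r1:Add2,r2:9,r3:Mul1,r4:Mul2,r5:Add1
  c8: CDB Add2=3; issue ADD r5<-Add2  regs: r0:2,r1:3,r2:9,r3:Mul1,r4:Mul2,r5:Add2

STATUS = TAG Add2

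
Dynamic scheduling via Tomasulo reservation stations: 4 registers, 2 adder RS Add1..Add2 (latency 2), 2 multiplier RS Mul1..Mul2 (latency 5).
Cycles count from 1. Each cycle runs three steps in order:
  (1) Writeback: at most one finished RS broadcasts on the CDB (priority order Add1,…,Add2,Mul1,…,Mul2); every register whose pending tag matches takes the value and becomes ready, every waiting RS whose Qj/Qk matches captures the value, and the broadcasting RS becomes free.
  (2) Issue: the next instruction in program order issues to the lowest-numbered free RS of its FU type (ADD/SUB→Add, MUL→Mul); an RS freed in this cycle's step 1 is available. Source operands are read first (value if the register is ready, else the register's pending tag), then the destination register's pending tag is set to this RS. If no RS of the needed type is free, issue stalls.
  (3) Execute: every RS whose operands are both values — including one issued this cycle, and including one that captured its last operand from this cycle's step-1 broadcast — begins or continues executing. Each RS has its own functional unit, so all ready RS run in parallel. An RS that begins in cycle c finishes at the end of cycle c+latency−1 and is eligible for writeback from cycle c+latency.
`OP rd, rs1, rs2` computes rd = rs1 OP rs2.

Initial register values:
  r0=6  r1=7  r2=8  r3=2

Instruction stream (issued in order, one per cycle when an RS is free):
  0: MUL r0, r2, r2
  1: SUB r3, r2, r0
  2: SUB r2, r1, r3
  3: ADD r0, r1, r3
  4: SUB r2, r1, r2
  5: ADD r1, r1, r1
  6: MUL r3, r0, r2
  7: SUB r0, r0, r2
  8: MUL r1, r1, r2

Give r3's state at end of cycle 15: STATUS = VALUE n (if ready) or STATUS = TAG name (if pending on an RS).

cycle 1: issue MUL r0<-Mul1 // r0:Mul1,r1:7,r2:8,r3:2
cycle 2: issue SUB r3<-Add1 // r0:Mul1,r1:7,r2:8,r3:Add1
cycle 3: issue SUB r2<-Add2 // r0:Mul1,r1:7,r2:Add2,r3:Add1
cycle 4: stall // r0:Mul1,r1:7,r2:Add2,r3:Add1
cycle 5: stall // r0:Mul1,r1:7,r2:Add2,r3:Add1
cycle 6: CDB Mul1=64; stall // r0:64,r1:7,r2:Add2,r3:Add1
cycle 7: stall // r0:64,r1:7,r2:Add2,r3:Add1
cycle 8: CDB Add1=-56; issue ADD r0<-Add1 // r0:Add1,r1:7,r2:Add2,r3:-56
cycle 9: stall // r0:Add1,r1:7,r2:Add2,r3:-56
cycle 10: CDB Add1=-49; issue SUB r2<-Add1 // r0:-49,r1:7,r2:Add1,r3:-56
cycle 11: CDB Add2=63; issue ADD r1<-Add2 // r0:-49,r1:Add2,r2:Add1,r3:-56
cycle 12: issue MUL r3<-Mul1 // r0:-49,r1:Add2,r2:Add1,r3:Mul1
cycle 13: CDB Add1=-56; issue SUB r0<-Add1 // r0:Add1,r1:Add2,r2:-56,r3:Mul1
cycle 14: CDB Add2=14; issue MUL r1<-Mul2 // r0:Add1,r1:Mul2,r2:-56,r3:Mul1
cycle 15: CDB Add1=7 // r0:7,r1:Mul2,r2:-56,r3:Mul1

STATUS = TAG Mul1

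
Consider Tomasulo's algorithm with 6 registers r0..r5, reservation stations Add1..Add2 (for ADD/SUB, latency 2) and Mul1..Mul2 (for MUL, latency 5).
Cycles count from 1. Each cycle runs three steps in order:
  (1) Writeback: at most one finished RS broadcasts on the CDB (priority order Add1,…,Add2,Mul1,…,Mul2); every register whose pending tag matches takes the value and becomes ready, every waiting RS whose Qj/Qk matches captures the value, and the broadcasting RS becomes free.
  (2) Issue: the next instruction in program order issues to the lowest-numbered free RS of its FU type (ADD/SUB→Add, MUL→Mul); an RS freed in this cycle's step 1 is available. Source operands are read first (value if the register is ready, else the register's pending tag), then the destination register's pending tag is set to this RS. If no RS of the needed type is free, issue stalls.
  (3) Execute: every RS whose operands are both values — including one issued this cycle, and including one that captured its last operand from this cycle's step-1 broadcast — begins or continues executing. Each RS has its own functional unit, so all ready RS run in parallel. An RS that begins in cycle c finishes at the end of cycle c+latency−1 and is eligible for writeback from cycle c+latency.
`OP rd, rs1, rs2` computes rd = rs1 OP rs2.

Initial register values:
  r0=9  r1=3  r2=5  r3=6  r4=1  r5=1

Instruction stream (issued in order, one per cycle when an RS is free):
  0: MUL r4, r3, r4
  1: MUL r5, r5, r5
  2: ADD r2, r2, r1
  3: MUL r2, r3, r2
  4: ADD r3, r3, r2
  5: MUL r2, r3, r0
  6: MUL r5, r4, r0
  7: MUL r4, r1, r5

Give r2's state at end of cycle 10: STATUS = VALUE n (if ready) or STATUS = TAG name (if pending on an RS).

c1: issue MUL r4<-Mul1 | r0:9,r1:3,r2:5,r3:6,r4:Mul1,r5:1
c2: issue MUL r5<-Mul2 | r0:9,r1:3,r2:5,r3:6,r4:Mul1,r5:Mul2
c3: issue ADD r2<-Add1 | r0:9,r1:3,r2:Add1,r3:6,r4:Mul1,r5:Mul2
c4: stall | r0:9,r1:3,r2:Add1,r3:6,r4:Mul1,r5:Mul2
c5: CDB Add1=8; stall | r0:9,r1:3,r2:8,r3:6,r4:Mul1,r5:Mul2
c6: CDB Mul1=6; issue MUL r2<-Mul1 | r0:9,r1:3,r2:Mul1,r3:6,r4:6,r5:Mul2
c7: CDB Mul2=1; issue ADD r3<-Add1 | r0:9,r1:3,r2:Mul1,r3:Add1,r4:6,r5:1
c8: issue MUL r2<-Mul2 | r0:9,r1:3,r2:Mul2,r3:Add1,r4:6,r5:1
c9: stall | r0:9,r1:3,r2:Mul2,r3:Add1,r4:6,r5:1
c10: stall | r0:9,r1:3,r2:Mul2,r3:Add1,r4:6,r5:1

STATUS = TAG Mul2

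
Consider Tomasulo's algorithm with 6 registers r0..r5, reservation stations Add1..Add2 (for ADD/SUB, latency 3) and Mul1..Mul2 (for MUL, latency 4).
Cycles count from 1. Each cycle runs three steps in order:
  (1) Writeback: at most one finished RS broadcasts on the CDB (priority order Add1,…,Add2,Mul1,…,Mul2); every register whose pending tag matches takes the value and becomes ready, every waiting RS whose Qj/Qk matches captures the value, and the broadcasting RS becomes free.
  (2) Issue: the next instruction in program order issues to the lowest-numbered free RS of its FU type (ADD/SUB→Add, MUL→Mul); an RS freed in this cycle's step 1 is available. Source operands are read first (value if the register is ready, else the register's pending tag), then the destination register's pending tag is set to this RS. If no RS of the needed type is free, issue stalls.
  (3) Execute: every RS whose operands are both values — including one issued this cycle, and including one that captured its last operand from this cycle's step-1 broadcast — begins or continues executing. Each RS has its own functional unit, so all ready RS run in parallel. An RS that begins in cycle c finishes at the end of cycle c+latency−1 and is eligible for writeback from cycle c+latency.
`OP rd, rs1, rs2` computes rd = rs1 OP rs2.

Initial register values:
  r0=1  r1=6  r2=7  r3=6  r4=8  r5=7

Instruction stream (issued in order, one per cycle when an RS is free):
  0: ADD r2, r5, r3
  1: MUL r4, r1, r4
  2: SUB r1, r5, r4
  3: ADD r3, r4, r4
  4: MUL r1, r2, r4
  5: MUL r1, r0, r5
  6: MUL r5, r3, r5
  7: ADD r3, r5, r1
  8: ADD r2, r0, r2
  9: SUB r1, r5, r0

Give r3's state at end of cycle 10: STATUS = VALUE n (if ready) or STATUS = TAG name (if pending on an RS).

c1: issue ADD r2<-Add1 | r0:1,r1:6,r2:Add1,r3:6,r4:8,r5:7
c2: issue MUL r4<-Mul1 | r0:1,r1:6,r2:Add1,r3:6,r4:Mul1,r5:7
c3: issue SUB r1<-Add2 | r0:1,r1:Add2,r2:Add1,r3:6,r4:Mul1,r5:7
c4: CDB Add1=13; issue ADD r3<-Add1 | r0:1,r1:Add2,r2:13,r3:Add1,r4:Mul1,r5:7
c5: issue MUL r1<-Mul2 | r0:1,r1:Mul2,r2:13,r3:Add1,r4:Mul1,r5:7
c6: CDB Mul1=48; issue MUL r1<-Mul1 | r0:1,r1:Mul1,r2:13,r3:Add1,r4:48,r5:7
c7: stall | r0:1,r1:Mul1,r2:13,r3:Add1,r4:48,r5:7
c8: stall | r0:1,r1:Mul1,r2:13,r3:Add1,r4:48,r5:7
c9: CDB Add1=96; stall | r0:1,r1:Mul1,r2:13,r3:96,r4:48,r5:7
c10: CDB Add2=-41; stall | r0:1,r1:Mul1,r2:13,r3:96,r4:48,r5:7

STATUS = VALUE 96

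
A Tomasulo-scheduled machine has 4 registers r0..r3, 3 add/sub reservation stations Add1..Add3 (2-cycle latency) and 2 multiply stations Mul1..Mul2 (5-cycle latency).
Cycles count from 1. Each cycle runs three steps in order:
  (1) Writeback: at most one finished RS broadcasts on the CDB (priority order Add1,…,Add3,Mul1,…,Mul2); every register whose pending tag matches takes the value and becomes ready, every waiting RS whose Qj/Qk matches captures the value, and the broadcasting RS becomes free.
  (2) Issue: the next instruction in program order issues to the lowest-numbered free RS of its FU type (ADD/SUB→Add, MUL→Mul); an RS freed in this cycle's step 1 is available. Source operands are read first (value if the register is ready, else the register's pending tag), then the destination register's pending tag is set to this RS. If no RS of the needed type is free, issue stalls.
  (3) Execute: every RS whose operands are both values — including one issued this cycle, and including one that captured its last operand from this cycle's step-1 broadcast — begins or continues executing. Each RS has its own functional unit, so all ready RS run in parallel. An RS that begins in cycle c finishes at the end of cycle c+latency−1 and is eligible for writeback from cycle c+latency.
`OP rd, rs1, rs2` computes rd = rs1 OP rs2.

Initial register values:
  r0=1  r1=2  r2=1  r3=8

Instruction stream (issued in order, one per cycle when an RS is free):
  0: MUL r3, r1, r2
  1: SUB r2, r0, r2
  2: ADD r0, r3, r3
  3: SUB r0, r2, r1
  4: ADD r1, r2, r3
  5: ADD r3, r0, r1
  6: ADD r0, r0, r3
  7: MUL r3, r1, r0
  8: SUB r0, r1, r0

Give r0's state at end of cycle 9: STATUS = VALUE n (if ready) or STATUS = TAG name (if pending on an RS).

  c1: issue MUL r3<-Mul1  regs: r0:1,r1:2,r2:1,r3:Mul1
  c2: issue SUB r2<-Add1  regs: r0:1,r1:2,r2:Add1,r3:Mul1
  c3: issue ADD r0<-Add2  regs: r0:Add2,r1:2,r2:Add1,r3:Mul1
  c4: CDB Add1=0; issue SUB r0<-Add1  regs: r0:Add1,r1:2,r2:0,r3:Mul1
  c5: issue ADD r1<-Add3  regs: r0:Add1,r1:Add3,r2:0,r3:Mul1
  c6: CDB Add1=-2; issue ADD r3<-Add1  regs: r0:-2,r1:Add3,r2:0,r3:Add1
  c7: CDB Mul1=2; stall  regs: r0:-2,r1:Add3,r2:0,r3:Add1
  c8: stall  regs: r0:-2,r1:Add3,r2:0,r3:Add1
  c9: CDB Add2=4; issue ADD r0<-Add2  regs: r0:Add2,r1:Add3,r2:0,r3:Add1

STATUS = TAG Add2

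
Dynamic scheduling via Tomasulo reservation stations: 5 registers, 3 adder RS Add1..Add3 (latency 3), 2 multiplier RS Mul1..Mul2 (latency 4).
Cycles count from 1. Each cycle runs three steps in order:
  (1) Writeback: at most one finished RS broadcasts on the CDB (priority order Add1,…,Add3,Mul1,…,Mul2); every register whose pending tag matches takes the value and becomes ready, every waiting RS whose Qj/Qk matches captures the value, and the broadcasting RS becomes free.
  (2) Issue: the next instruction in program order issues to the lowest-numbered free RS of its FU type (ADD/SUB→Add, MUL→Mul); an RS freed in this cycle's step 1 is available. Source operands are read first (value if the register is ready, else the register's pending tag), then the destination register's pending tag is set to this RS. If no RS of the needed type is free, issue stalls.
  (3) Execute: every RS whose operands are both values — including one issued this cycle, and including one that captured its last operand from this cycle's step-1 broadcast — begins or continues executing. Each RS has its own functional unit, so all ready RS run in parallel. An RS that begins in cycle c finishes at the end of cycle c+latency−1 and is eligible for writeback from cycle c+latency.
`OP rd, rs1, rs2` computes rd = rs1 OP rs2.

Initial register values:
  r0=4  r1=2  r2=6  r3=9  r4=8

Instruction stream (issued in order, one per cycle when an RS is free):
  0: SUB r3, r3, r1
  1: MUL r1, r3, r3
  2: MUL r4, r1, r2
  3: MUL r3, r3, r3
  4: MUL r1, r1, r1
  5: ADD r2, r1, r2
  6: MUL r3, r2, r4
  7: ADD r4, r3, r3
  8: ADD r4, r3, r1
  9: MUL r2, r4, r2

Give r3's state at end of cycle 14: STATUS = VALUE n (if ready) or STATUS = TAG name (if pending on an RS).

STATUS = TAG Mul2

c1: issue SUB r3<-Add1 | r0:4,r1:2,r2:6,r3:Add1,r4:8
c2: issue MUL r1<-Mul1 | r0:4,r1:Mul1,r2:6,r3:Add1,r4:8
c3: issue MUL r4<-Mul2 | r0:4,r1:Mul1,r2:6,r3:Add1,r4:Mul2
c4: CDB Add1=7; stall | r0:4,r1:Mul1,r2:6,r3:7,r4:Mul2
c5: stall | r0:4,r1:Mul1,r2:6,r3:7,r4:Mul2
c6: stall | r0:4,r1:Mul1,r2:6,r3:7,r4:Mul2
c7: stall | r0:4,r1:Mul1,r2:6,r3:7,r4:Mul2
c8: CDB Mul1=49; issue MUL r3<-Mul1 | r0:4,r1:49,r2:6,r3:Mul1,r4:Mul2
c9: stall | r0:4,r1:49,r2:6,r3:Mul1,r4:Mul2
c10: stall | r0:4,r1:49,r2:6,r3:Mul1,r4:Mul2
c11: stall | r0:4,r1:49,r2:6,r3:Mul1,r4:Mul2
c12: CDB Mul1=49; issue MUL r1<-Mul1 | r0:4,r1:Mul1,r2:6,r3:49,r4:Mul2
c13: CDB Mul2=294; issue ADD r2<-Add1 | r0:4,r1:Mul1,r2:Add1,r3:49,r4:294
c14: issue MUL r3<-Mul2 | r0:4,r1:Mul1,r2:Add1,r3:Mul2,r4:294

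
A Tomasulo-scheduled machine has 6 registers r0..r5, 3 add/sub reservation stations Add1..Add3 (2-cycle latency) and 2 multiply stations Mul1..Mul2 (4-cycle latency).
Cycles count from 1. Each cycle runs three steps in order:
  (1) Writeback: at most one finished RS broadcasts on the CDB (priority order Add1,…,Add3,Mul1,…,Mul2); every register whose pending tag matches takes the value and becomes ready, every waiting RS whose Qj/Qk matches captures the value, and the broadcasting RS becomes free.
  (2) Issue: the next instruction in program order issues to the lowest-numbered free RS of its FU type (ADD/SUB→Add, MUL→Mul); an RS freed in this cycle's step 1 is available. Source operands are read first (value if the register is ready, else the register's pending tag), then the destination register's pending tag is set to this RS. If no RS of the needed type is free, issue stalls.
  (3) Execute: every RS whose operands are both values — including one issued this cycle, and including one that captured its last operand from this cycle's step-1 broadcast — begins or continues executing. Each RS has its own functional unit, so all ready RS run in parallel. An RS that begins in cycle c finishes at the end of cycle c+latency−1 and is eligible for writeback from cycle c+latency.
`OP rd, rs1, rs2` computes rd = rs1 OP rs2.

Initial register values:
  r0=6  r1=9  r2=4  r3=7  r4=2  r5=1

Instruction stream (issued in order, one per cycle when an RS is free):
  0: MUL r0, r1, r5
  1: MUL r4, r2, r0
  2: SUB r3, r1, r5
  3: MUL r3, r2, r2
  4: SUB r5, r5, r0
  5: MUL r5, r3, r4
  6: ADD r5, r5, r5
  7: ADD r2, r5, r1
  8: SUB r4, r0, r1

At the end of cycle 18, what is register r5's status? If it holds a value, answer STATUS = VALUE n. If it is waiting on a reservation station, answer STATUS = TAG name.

STATUS = VALUE 1152

  c1: issue MUL r0<-Mul1  regs: r0:Mul1,r1:9,r2:4,r3:7,r4:2,r5:1
  c2: issue MUL r4<-Mul2  regs: r0:Mul1,r1:9,r2:4,r3:7,r4:Mul2,r5:1
  c3: issue SUB r3<-Add1  regs: r0:Mul1,r1:9,r2:4,r3:Add1,r4:Mul2,r5:1
  c4: stall  regs: r0:Mul1,r1:9,r2:4,r3:Add1,r4:Mul2,r5:1
  c5: CDB Add1=8; stall  regs: r0:Mul1,r1:9,r2:4,r3:8,r4:Mul2,r5:1
  c6: CDB Mul1=9; issue MUL r3<-Mul1  regs: r0:9,r1:9,r2:4,r3:Mul1,r4:Mul2,r5:1
  c7: issue SUB r5<-Add1  regs: r0:9,r1:9,r2:4,r3:Mul1,r4:Mul2,r5:Add1
  c8: stall  regs: r0:9,r1:9,r2:4,r3:Mul1,r4:Mul2,r5:Add1
  c9: CDB Add1=-8; stall  regs: r0:9,r1:9,r2:4,r3:Mul1,r4:Mul2,r5:-8
  c10: CDB Mul1=16; issue MUL r5<-Mul1  regs: r0:9,r1:9,r2:4,r3:16,r4:Mul2,r5:Mul1
  c11: CDB Mul2=36; issue ADD r5<-Add1  regs: r0:9,r1:9,r2:4,r3:16,r4:36,r5:Add1
  c12: issue ADD r2<-Add2  regs: r0:9,r1:9,r2:Add2,r3:16,r4:36,r5:Add1
  c13: issue SUB r4<-Add3  regs: r0:9,r1:9,r2:Add2,r3:16,r4:Add3,r5:Add1
  c14: -  regs: r0:9,r1:9,r2:Add2,r3:16,r4:Add3,r5:Add1
  c15: CDB Add3=0  regs: r0:9,r1:9,r2:Add2,r3:16,r4:0,r5:Add1
  c16: CDB Mul1=576  regs: r0:9,r1:9,r2:Add2,r3:16,r4:0,r5:Add1
  c17: -  regs: r0:9,r1:9,r2:Add2,r3:16,r4:0,r5:Add1
  c18: CDB Add1=1152  regs: r0:9,r1:9,r2:Add2,r3:16,r4:0,r5:1152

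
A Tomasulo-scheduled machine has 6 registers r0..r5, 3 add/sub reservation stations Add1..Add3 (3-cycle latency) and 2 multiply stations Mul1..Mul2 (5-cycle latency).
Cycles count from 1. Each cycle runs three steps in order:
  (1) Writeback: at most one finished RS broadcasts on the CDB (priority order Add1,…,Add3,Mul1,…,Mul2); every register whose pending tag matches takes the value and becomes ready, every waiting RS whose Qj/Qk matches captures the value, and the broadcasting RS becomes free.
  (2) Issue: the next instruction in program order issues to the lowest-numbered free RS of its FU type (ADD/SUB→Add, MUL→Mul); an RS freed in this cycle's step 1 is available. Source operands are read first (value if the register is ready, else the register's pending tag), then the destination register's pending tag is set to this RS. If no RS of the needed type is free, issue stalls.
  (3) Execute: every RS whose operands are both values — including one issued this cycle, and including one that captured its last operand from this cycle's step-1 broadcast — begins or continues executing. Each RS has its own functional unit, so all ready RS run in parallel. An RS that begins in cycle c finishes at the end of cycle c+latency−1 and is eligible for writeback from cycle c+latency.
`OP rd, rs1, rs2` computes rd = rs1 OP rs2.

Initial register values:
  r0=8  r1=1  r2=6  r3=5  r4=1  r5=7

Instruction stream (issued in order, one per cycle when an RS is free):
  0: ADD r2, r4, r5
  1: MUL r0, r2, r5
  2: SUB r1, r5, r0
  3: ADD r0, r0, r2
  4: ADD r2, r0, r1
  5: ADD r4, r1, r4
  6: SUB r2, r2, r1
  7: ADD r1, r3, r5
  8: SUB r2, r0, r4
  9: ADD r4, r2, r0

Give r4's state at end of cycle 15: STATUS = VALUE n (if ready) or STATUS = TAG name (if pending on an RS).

c1: issue ADD r2<-Add1 | r0:8,r1:1,r2:Add1,r3:5,r4:1,r5:7
c2: issue MUL r0<-Mul1 | r0:Mul1,r1:1,r2:Add1,r3:5,r4:1,r5:7
c3: issue SUB r1<-Add2 | r0:Mul1,r1:Add2,r2:Add1,r3:5,r4:1,r5:7
c4: CDB Add1=8; issue ADD r0<-Add1 | r0:Add1,r1:Add2,r2:8,r3:5,r4:1,r5:7
c5: issue ADD r2<-Add3 | r0:Add1,r1:Add2,r2:Add3,r3:5,r4:1,r5:7
c6: stall | r0:Add1,r1:Add2,r2:Add3,r3:5,r4:1,r5:7
c7: stall | r0:Add1,r1:Add2,r2:Add3,r3:5,r4:1,r5:7
c8: stall | r0:Add1,r1:Add2,r2:Add3,r3:5,r4:1,r5:7
c9: CDB Mul1=56; stall | r0:Add1,r1:Add2,r2:Add3,r3:5,r4:1,r5:7
c10: stall | r0:Add1,r1:Add2,r2:Add3,r3:5,r4:1,r5:7
c11: stall | r0:Add1,r1:Add2,r2:Add3,r3:5,r4:1,r5:7
c12: CDB Add1=64; issue ADD r4<-Add1 | r0:64,r1:Add2,r2:Add3,r3:5,r4:Add1,r5:7
c13: CDB Add2=-49; issue SUB r2<-Add2 | r0:64,r1:-49,r2:Add2,r3:5,r4:Add1,r5:7
c14: stall | r0:64,r1:-49,r2:Add2,r3:5,r4:Add1,r5:7
c15: stall | r0:64,r1:-49,r2:Add2,r3:5,r4:Add1,r5:7

STATUS = TAG Add1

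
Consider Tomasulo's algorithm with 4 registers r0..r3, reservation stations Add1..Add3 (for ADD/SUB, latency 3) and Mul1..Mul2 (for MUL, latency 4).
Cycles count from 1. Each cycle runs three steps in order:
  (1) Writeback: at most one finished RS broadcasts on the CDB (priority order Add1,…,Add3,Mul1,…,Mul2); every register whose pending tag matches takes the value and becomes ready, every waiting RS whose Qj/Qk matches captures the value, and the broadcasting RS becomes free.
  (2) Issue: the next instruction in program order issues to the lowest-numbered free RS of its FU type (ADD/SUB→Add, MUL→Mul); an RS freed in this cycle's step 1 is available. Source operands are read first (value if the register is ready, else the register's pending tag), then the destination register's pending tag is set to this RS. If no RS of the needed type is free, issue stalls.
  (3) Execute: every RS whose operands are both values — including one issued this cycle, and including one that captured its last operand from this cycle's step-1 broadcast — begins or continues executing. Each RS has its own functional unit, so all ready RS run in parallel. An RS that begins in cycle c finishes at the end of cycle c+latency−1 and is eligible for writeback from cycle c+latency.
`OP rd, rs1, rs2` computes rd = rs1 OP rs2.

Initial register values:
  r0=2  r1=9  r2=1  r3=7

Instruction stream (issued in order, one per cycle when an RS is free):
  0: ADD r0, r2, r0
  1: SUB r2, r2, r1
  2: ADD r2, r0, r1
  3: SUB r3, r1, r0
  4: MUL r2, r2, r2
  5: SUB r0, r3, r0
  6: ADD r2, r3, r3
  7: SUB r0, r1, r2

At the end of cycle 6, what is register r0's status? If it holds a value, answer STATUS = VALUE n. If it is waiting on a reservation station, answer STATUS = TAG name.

STATUS = TAG Add2

cycle 1: issue ADD r0<-Add1 // r0:Add1,r1:9,r2:1,r3:7
cycle 2: issue SUB r2<-Add2 // r0:Add1,r1:9,r2:Add2,r3:7
cycle 3: issue ADD r2<-Add3 // r0:Add1,r1:9,r2:Add3,r3:7
cycle 4: CDB Add1=3; issue SUB r3<-Add1 // r0:3,r1:9,r2:Add3,r3:Add1
cycle 5: CDB Add2=-8; issue MUL r2<-Mul1 // r0:3,r1:9,r2:Mul1,r3:Add1
cycle 6: issue SUB r0<-Add2 // r0:Add2,r1:9,r2:Mul1,r3:Add1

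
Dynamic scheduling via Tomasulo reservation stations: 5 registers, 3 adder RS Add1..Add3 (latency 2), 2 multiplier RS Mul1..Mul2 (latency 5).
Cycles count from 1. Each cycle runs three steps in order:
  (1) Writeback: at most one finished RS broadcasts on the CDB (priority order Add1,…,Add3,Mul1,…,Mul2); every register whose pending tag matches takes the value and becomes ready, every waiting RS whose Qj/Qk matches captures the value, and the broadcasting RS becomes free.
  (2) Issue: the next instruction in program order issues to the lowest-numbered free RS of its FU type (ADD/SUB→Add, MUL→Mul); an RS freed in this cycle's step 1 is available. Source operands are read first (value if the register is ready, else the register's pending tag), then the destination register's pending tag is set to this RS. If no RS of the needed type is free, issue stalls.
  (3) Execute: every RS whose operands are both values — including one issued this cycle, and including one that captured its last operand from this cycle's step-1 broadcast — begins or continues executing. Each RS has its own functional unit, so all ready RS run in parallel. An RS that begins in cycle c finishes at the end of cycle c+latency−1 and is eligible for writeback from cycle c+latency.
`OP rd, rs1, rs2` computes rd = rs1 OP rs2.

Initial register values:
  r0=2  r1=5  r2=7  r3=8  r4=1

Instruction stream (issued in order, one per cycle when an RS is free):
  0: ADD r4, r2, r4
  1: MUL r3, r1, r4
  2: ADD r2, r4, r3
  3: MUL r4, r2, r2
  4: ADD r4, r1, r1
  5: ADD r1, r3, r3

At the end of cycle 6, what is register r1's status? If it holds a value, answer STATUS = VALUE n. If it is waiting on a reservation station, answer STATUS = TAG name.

  c1: issue ADD r4<-Add1  regs: r0:2,r1:5,r2:7,r3:8,r4:Add1
  c2: issue MUL r3<-Mul1  regs: r0:2,r1:5,r2:7,r3:Mul1,r4:Add1
  c3: CDB Add1=8; issue ADD r2<-Add1  regs: r0:2,r1:5,r2:Add1,r3:Mul1,r4:8
  c4: issue MUL r4<-Mul2  regs: r0:2,r1:5,r2:Add1,r3:Mul1,r4:Mul2
  c5: issue ADD r4<-Add2  regs: r0:2,r1:5,r2:Add1,r3:Mul1,r4:Add2
  c6: issue ADD r1<-Add3  regs: r0:2,r1:Add3,r2:Add1,r3:Mul1,r4:Add2

STATUS = TAG Add3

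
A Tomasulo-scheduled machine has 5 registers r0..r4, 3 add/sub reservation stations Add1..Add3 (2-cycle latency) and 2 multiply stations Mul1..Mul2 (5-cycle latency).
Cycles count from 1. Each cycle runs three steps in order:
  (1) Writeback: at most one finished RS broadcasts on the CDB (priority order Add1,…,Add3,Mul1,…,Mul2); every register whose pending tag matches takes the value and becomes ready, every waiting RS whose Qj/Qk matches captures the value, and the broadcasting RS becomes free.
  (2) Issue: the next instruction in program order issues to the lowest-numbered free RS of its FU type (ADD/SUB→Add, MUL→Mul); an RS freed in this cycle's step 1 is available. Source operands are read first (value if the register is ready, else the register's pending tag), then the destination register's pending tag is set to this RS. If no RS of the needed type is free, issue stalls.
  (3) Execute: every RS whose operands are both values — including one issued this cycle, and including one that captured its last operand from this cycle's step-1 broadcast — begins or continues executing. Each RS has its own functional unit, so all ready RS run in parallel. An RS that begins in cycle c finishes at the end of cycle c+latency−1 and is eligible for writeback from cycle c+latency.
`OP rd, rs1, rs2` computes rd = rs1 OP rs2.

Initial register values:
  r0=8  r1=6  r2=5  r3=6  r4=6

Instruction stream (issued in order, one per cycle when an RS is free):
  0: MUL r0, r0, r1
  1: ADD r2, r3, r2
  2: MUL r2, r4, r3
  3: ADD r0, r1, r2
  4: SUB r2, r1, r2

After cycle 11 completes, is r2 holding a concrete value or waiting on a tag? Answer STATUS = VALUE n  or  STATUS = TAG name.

STATUS = VALUE -30

  c1: issue MUL r0<-Mul1  regs: r0:Mul1,r1:6,r2:5,r3:6,r4:6
  c2: issue ADD r2<-Add1  regs: r0:Mul1,r1:6,r2:Add1,r3:6,r4:6
  c3: issue MUL r2<-Mul2  regs: r0:Mul1,r1:6,r2:Mul2,r3:6,r4:6
  c4: CDB Add1=11; issue ADD r0<-Add1  regs: r0:Add1,r1:6,r2:Mul2,r3:6,r4:6
  c5: issue SUB r2<-Add2  regs: r0:Add1,r1:6,r2:Add2,r3:6,r4:6
  c6: CDB Mul1=48  regs: r0:Add1,r1:6,r2:Add2,r3:6,r4:6
  c7: -  regs: r0:Add1,r1:6,r2:Add2,r3:6,r4:6
  c8: CDB Mul2=36  regs: r0:Add1,r1:6,r2:Add2,r3:6,r4:6
  c9: -  regs: r0:Add1,r1:6,r2:Add2,r3:6,r4:6
  c10: CDB Add1=42  regs: r0:42,r1:6,r2:Add2,r3:6,r4:6
  c11: CDB Add2=-30  regs: r0:42,r1:6,r2:-30,r3:6,r4:6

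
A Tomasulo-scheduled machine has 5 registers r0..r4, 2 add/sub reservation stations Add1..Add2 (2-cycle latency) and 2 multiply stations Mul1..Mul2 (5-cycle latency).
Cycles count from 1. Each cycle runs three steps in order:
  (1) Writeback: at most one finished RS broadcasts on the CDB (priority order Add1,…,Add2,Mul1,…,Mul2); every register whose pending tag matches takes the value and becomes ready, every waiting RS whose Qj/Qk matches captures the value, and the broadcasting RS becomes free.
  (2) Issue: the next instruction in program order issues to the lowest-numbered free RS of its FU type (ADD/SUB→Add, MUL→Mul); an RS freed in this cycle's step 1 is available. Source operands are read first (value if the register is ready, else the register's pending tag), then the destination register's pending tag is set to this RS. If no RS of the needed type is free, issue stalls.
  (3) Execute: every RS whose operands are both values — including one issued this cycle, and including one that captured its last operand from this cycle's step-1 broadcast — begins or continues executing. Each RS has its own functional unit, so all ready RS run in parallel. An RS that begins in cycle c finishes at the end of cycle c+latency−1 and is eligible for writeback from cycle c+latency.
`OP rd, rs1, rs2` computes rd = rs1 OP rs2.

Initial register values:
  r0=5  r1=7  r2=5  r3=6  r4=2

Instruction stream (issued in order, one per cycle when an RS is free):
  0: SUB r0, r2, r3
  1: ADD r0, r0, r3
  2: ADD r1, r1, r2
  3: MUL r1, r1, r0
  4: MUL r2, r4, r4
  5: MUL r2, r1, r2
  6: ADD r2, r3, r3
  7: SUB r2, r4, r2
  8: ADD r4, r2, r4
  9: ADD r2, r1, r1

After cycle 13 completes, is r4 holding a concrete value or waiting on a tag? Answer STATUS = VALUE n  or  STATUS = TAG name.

STATUS = TAG Add1

cycle 1: issue SUB r0<-Add1 // r0:Add1,r1:7,r2:5,r3:6,r4:2
cycle 2: issue ADD r0<-Add2 // r0:Add2,r1:7,r2:5,r3:6,r4:2
cycle 3: CDB Add1=-1; issue ADD r1<-Add1 // r0:Add2,r1:Add1,r2:5,r3:6,r4:2
cycle 4: issue MUL r1<-Mul1 // r0:Add2,r1:Mul1,r2:5,r3:6,r4:2
cycle 5: CDB Add1=12; issue MUL r2<-Mul2 // r0:Add2,r1:Mul1,r2:Mul2,r3:6,r4:2
cycle 6: CDB Add2=5; stall // r0:5,r1:Mul1,r2:Mul2,r3:6,r4:2
cycle 7: stall // r0:5,r1:Mul1,r2:Mul2,r3:6,r4:2
cycle 8: stall // r0:5,r1:Mul1,r2:Mul2,r3:6,r4:2
cycle 9: stall // r0:5,r1:Mul1,r2:Mul2,r3:6,r4:2
cycle 10: CDB Mul2=4; issue MUL r2<-Mul2 // r0:5,r1:Mul1,r2:Mul2,r3:6,r4:2
cycle 11: CDB Mul1=60; issue ADD r2<-Add1 // r0:5,r1:60,r2:Add1,r3:6,r4:2
cycle 12: issue SUB r2<-Add2 // r0:5,r1:60,r2:Add2,r3:6,r4:2
cycle 13: CDB Add1=12; issue ADD r4<-Add1 // r0:5,r1:60,r2:Add2,r3:6,r4:Add1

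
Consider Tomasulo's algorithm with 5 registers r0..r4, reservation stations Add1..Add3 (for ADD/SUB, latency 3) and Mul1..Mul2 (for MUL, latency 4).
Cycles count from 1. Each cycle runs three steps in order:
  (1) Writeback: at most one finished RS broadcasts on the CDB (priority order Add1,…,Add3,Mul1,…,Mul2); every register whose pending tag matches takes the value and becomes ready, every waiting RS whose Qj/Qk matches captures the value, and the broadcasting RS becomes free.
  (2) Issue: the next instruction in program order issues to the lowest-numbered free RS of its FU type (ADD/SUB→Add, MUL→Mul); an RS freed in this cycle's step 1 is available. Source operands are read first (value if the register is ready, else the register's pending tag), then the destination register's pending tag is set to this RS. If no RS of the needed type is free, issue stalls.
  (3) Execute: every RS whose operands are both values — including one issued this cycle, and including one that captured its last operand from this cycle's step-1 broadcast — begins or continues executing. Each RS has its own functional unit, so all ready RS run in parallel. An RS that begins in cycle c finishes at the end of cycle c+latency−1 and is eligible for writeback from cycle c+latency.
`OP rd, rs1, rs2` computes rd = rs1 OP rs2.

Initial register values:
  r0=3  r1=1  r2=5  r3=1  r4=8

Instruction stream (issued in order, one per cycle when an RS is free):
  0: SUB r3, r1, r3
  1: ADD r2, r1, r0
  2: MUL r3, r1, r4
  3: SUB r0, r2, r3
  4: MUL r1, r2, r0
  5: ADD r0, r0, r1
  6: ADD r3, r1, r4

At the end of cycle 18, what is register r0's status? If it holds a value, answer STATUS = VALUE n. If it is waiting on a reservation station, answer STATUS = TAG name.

STATUS = VALUE -20

c1: issue SUB r3<-Add1 | r0:3,r1:1,r2:5,r3:Add1,r4:8
c2: issue ADD r2<-Add2 | r0:3,r1:1,r2:Add2,r3:Add1,r4:8
c3: issue MUL r3<-Mul1 | r0:3,r1:1,r2:Add2,r3:Mul1,r4:8
c4: CDB Add1=0; issue SUB r0<-Add1 | r0:Add1,r1:1,r2:Add2,r3:Mul1,r4:8
c5: CDB Add2=4; issue MUL r1<-Mul2 | r0:Add1,r1:Mul2,r2:4,r3:Mul1,r4:8
c6: issue ADD r0<-Add2 | r0:Add2,r1:Mul2,r2:4,r3:Mul1,r4:8
c7: CDB Mul1=8; issue ADD r3<-Add3 | r0:Add2,r1:Mul2,r2:4,r3:Add3,r4:8
c8: - | r0:Add2,r1:Mul2,r2:4,r3:Add3,r4:8
c9: - | r0:Add2,r1:Mul2,r2:4,r3:Add3,r4:8
c10: CDB Add1=-4 | r0:Add2,r1:Mul2,r2:4,r3:Add3,r4:8
c11: - | r0:Add2,r1:Mul2,r2:4,r3:Add3,r4:8
c12: - | r0:Add2,r1:Mul2,r2:4,r3:Add3,r4:8
c13: - | r0:Add2,r1:Mul2,r2:4,r3:Add3,r4:8
c14: CDB Mul2=-16 | r0:Add2,r1:-16,r2:4,r3:Add3,r4:8
c15: - | r0:Add2,r1:-16,r2:4,r3:Add3,r4:8
c16: - | r0:Add2,r1:-16,r2:4,r3:Add3,r4:8
c17: CDB Add2=-20 | r0:-20,r1:-16,r2:4,r3:Add3,r4:8
c18: CDB Add3=-8 | r0:-20,r1:-16,r2:4,r3:-8,r4:8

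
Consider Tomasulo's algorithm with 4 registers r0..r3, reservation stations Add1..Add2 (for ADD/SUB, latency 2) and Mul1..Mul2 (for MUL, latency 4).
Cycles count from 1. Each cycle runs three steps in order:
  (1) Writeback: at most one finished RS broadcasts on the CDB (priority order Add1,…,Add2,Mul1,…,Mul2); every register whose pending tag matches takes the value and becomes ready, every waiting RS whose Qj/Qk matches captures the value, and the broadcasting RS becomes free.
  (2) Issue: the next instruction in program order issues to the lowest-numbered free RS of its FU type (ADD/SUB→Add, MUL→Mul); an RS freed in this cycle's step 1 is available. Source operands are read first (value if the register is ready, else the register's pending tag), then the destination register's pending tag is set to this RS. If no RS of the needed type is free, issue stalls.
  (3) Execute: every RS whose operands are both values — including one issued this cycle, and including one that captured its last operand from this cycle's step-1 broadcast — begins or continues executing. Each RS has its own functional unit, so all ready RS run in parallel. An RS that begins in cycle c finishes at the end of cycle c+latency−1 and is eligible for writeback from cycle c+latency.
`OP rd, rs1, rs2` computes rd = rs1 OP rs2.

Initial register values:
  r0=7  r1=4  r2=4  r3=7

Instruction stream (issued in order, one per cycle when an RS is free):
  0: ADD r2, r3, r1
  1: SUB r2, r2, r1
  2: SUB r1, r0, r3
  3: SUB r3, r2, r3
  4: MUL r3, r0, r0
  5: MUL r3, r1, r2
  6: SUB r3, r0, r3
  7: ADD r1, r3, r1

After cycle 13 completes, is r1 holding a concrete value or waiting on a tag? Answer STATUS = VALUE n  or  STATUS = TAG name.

STATUS = TAG Add2

cycle 1: issue ADD r2<-Add1 // r0:7,r1:4,r2:Add1,r3:7
cycle 2: issue SUB r2<-Add2 // r0:7,r1:4,r2:Add2,r3:7
cycle 3: CDB Add1=11; issue SUB r1<-Add1 // r0:7,r1:Add1,r2:Add2,r3:7
cycle 4: stall // r0:7,r1:Add1,r2:Add2,r3:7
cycle 5: CDB Add1=0; issue SUB r3<-Add1 // r0:7,r1:0,r2:Add2,r3:Add1
cycle 6: CDB Add2=7; issue MUL r3<-Mul1 // r0:7,r1:0,r2:7,r3:Mul1
cycle 7: issue MUL r3<-Mul2 // r0:7,r1:0,r2:7,r3:Mul2
cycle 8: CDB Add1=0; issue SUB r3<-Add1 // r0:7,r1:0,r2:7,r3:Add1
cycle 9: issue ADD r1<-Add2 // r0:7,r1:Add2,r2:7,r3:Add1
cycle 10: CDB Mul1=49 // r0:7,r1:Add2,r2:7,r3:Add1
cycle 11: CDB Mul2=0 // r0:7,r1:Add2,r2:7,r3:Add1
cycle 12: - // r0:7,r1:Add2,r2:7,r3:Add1
cycle 13: CDB Add1=7 // r0:7,r1:Add2,r2:7,r3:7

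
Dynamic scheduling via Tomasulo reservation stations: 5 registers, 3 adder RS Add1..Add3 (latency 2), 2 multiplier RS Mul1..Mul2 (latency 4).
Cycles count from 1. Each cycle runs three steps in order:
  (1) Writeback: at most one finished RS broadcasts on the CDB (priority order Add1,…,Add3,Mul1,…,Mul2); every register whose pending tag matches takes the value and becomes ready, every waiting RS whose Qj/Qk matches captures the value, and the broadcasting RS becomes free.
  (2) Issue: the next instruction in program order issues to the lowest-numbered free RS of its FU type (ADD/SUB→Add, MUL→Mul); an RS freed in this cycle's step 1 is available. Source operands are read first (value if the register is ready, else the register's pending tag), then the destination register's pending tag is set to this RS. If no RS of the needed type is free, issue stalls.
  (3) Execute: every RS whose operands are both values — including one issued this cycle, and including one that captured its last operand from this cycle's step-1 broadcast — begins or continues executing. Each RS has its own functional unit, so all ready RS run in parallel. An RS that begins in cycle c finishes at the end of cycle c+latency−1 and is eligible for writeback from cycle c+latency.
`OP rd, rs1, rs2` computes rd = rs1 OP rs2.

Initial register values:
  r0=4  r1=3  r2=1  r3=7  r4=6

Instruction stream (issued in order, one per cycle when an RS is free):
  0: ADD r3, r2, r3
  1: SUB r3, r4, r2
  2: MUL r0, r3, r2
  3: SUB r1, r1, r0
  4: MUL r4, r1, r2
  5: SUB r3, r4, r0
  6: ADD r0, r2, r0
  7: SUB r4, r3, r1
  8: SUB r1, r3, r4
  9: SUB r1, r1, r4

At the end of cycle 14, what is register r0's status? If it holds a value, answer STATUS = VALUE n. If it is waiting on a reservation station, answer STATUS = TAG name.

  c1: issue ADD r3<-Add1  regs: r0:4,r1:3,r2:1,r3:Add1,r4:6
  c2: issue SUB r3<-Add2  regs: r0:4,r1:3,r2:1,r3:Add2,r4:6
  c3: CDB Add1=8; issue MUL r0<-Mul1  regs: r0:Mul1,r1:3,r2:1,r3:Add2,r4:6
  c4: CDB Add2=5; issue SUB r1<-Add1  regs: r0:Mul1,r1:Add1,r2:1,r3:5,r4:6
  c5: issue MUL r4<-Mul2  regs: r0:Mul1,r1:Add1,r2:1,r3:5,r4:Mul2
  c6: issue SUB r3<-Add2  regs: r0:Mul1,r1:Add1,r2:1,r3:Add2,r4:Mul2
  c7: issue ADD r0<-Add3  regs: r0:Add3,r1:Add1,r2:1,r3:Add2,r4:Mul2
  c8: CDB Mul1=5; stall  regs: r0:Add3,r1:Add1,r2:1,r3:Add2,r4:Mul2
  c9: stall  regs: r0:Add3,r1:Add1,r2:1,r3:Add2,r4:Mul2
  c10: CDB Add1=-2; issue SUB r4<-Add1  regs: r0:Add3,r1:-2,r2:1,r3:Add2,r4:Add1
  c11: CDB Add3=6; issue SUB r1<-Add3  regs: r0:6,r1:Add3,r2:1,r3:Add2,r4:Add1
  c12: stall  regs: r0:6,r1:Add3,r2:1,r3:Add2,r4:Add1
  c13: stall  regs: r0:6,r1:Add3,r2:1,r3:Add2,r4:Add1
  c14: CDB Mul2=-2; stall  regs: r0:6,r1:Add3,r2:1,r3:Add2,r4:Add1

STATUS = VALUE 6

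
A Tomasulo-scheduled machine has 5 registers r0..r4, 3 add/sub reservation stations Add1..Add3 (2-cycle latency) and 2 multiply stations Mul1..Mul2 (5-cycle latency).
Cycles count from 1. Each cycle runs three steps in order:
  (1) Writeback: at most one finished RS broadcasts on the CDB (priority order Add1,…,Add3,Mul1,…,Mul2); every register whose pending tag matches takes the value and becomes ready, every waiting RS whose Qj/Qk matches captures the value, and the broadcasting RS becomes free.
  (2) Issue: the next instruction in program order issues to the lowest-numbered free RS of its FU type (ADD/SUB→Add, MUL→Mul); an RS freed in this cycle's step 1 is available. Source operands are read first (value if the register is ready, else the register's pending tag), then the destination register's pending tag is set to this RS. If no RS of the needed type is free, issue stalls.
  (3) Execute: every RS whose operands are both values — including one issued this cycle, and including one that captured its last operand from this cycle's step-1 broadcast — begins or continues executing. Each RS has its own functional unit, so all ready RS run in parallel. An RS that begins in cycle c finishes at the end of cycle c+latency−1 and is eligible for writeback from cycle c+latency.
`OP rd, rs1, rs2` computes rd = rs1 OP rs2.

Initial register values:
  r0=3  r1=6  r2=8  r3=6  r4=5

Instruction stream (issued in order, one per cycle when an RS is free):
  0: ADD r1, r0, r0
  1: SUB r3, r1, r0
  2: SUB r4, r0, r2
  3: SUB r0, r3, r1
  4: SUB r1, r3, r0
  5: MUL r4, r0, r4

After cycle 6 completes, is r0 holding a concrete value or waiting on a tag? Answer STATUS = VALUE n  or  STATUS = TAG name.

STATUS = TAG Add3

c1: issue ADD r1<-Add1 | r0:3,r1:Add1,r2:8,r3:6,r4:5
c2: issue SUB r3<-Add2 | r0:3,r1:Add1,r2:8,r3:Add2,r4:5
c3: CDB Add1=6; issue SUB r4<-Add1 | r0:3,r1:6,r2:8,r3:Add2,r4:Add1
c4: issue SUB r0<-Add3 | r0:Add3,r1:6,r2:8,r3:Add2,r4:Add1
c5: CDB Add1=-5; issue SUB r1<-Add1 | r0:Add3,r1:Add1,r2:8,r3:Add2,r4:-5
c6: CDB Add2=3; issue MUL r4<-Mul1 | r0:Add3,r1:Add1,r2:8,r3:3,r4:Mul1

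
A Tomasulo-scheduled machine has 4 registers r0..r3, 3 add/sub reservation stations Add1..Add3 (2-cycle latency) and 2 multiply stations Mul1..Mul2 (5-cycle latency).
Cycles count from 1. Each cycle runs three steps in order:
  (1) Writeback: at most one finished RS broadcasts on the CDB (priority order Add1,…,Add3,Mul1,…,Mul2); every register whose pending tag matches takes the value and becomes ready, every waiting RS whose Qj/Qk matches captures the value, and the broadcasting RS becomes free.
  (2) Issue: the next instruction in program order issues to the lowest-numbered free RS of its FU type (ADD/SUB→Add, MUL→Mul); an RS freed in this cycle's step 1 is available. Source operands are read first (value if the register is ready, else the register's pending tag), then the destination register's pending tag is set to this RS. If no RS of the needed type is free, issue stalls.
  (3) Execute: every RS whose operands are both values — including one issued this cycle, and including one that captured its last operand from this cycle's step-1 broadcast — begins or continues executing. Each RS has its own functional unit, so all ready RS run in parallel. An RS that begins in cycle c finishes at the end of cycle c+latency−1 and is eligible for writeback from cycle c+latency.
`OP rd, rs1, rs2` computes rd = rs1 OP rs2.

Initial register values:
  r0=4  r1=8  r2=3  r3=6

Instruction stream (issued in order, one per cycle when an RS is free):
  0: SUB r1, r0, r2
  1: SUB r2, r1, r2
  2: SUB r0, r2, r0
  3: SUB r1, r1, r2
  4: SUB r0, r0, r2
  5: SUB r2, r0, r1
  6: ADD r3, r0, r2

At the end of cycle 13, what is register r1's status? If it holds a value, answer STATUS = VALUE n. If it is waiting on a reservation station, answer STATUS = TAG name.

STATUS = VALUE 3

c1: issue SUB r1<-Add1 | r0:4,r1:Add1,r2:3,r3:6
c2: issue SUB r2<-Add2 | r0:4,r1:Add1,r2:Add2,r3:6
c3: CDB Add1=1; issue SUB r0<-Add1 | r0:Add1,r1:1,r2:Add2,r3:6
c4: issue SUB r1<-Add3 | r0:Add1,r1:Add3,r2:Add2,r3:6
c5: CDB Add2=-2; issue SUB r0<-Add2 | r0:Add2,r1:Add3,r2:-2,r3:6
c6: stall | r0:Add2,r1:Add3,r2:-2,r3:6
c7: CDB Add1=-6; issue SUB r2<-Add1 | r0:Add2,r1:Add3,r2:Add1,r3:6
c8: CDB Add3=3; issue ADD r3<-Add3 | r0:Add2,r1:3,r2:Add1,r3:Add3
c9: CDB Add2=-4 | r0:-4,r1:3,r2:Add1,r3:Add3
c10: - | r0:-4,r1:3,r2:Add1,r3:Add3
c11: CDB Add1=-7 | r0:-4,r1:3,r2:-7,r3:Add3
c12: - | r0:-4,r1:3,r2:-7,r3:Add3
c13: CDB Add3=-11 | r0:-4,r1:3,r2:-7,r3:-11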